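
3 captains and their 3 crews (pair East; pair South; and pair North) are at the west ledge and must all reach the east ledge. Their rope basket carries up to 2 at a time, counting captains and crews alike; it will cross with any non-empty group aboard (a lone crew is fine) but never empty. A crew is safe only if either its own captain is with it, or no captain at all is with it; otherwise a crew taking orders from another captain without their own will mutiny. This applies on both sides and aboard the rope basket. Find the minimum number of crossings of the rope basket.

11

Counting alone: each trip to the east ledge takes at most 2 across and each return brings at least 1 back, so after t trips out (and t−1 returns) at most 2t − (t−1) of the 6 are across; that first reaches 6 at t = 5, so at least 9 crossings are needed.
The safety rule pushes this higher. Following every safe sequence of crossings, the most of the 6 that can be at the east ledge as the rope basket arrives there on crossing 9 is 5 — never all 6.
So no plan with fewer than 11 crossings exists, and this one achieves 11:
1. captain East and crew East cross → the east ledge.
2. captain East crosses ← the west ledge.
3. crew North and crew South cross → the east ledge.
4. crew East crosses ← the west ledge.
5. captain North and captain South cross → the east ledge.
6. captain South and crew South cross ← the west ledge.
7. captain East and captain South cross → the east ledge.
8. crew North crosses ← the west ledge.
9. crew East and crew South cross → the east ledge.
10. captain North crosses ← the west ledge.
11. captain North and crew North cross → the east ledge.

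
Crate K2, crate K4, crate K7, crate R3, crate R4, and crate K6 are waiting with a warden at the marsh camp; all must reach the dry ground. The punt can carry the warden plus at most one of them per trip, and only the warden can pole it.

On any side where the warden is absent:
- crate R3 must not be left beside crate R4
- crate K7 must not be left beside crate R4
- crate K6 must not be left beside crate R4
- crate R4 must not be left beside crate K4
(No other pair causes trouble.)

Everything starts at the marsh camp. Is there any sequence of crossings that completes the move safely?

No

Following every safe sequence of crossings from the start, the most of the 6 that can be at the dry ground as the punt arrives there on crossings 1, 3, 5 is 1, 2, 3 respectively; the best ever achieved is 3 of 6.
From crossing 7 on, no configuration arises that was not already reachable earlier: only 22 distinct safe configurations (who is on which side, and where the punt is) can ever be reached, none of them has everyone across, and every continuation just revisits them. So no valid plan exists.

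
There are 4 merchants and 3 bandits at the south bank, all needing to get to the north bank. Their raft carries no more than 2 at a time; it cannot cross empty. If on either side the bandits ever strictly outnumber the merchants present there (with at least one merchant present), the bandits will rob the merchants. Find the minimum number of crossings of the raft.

11

Counting alone: each trip to the north bank takes at most 2 across and each return brings at least 1 back, so after t trips out (and t−1 returns) at most 2t − (t−1) of the 7 are across; that first reaches 7 at t = 6, so at least 11 crossings are needed.
The plan below uses exactly 11 crossings, so it is optimal:
1. 2 bandits → the north bank.  (the south bank: 4M 1B; the north bank: 0M 2B)
2. 1 bandit ← the south bank.  (the south bank: 4M 2B; the north bank: 0M 1B)
3. 2 bandits → the north bank.  (the south bank: 4M 0B; the north bank: 0M 3B)
4. 1 bandit ← the south bank.  (the south bank: 4M 1B; the north bank: 0M 2B)
5. 2 merchants → the north bank.  (the south bank: 2M 1B; the north bank: 2M 2B)
6. 1 bandit ← the south bank.  (the south bank: 2M 2B; the north bank: 2M 1B)
7. 1 merchant and 1 bandit → the north bank.  (the south bank: 1M 1B; the north bank: 3M 2B)
8. 1 merchant ← the south bank.  (the south bank: 2M 1B; the north bank: 2M 2B)
9. 1 merchant and 1 bandit → the north bank.  (the south bank: 1M 0B; the north bank: 3M 3B)
10. 1 bandit ← the south bank.  (the south bank: 1M 1B; the north bank: 3M 2B)
11. 1 merchant and 1 bandit → the north bank.  (the south bank: 0M 0B; the north bank: 4M 3B)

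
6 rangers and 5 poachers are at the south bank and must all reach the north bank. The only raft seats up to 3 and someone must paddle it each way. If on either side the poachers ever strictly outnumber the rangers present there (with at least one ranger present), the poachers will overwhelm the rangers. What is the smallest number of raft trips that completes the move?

9

Counting alone: each trip to the north bank takes at most 3 across and each return brings at least 1 back, so after t trips out (and t−1 returns) at most 3t − (t−1) of the 11 are across; that first reaches 11 at t = 5, so at least 9 crossings are needed.
The plan below uses exactly 9 crossings, so it is optimal:
1. 3 poachers → the north bank.  (the south bank: 6R 2P; the north bank: 0R 3P)
2. 1 poacher ← the south bank.  (the south bank: 6R 3P; the north bank: 0R 2P)
3. 3 rangers → the north bank.  (the south bank: 3R 3P; the north bank: 3R 2P)
4. 1 ranger ← the south bank.  (the south bank: 4R 3P; the north bank: 2R 2P)
5. 2 rangers and 1 poacher → the north bank.  (the south bank: 2R 2P; the north bank: 4R 3P)
6. 1 ranger ← the south bank.  (the south bank: 3R 2P; the north bank: 3R 3P)
7. 2 rangers and 1 poacher → the north bank.  (the south bank: 1R 1P; the north bank: 5R 4P)
8. 1 ranger ← the south bank.  (the south bank: 2R 1P; the north bank: 4R 4P)
9. 2 rangers and 1 poacher → the north bank.  (the south bank: 0R 0P; the north bank: 6R 5P)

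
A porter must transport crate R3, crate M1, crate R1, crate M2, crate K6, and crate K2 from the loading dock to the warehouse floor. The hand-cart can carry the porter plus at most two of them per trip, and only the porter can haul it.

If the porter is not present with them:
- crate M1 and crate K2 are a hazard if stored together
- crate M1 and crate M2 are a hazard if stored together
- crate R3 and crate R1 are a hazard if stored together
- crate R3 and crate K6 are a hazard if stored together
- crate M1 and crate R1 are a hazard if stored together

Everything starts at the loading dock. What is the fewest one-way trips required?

7

Counting alone: the porter can take at most 2 across per trip to the warehouse floor, so moving all 6 needs at least 3 loaded trips out, with a return between consecutive ones — at least 5 crossings.
The safety rule pushes this higher. Following every safe sequence of crossings, the most of the 6 that can be at the warehouse floor as the hand-cart arrives there on crossing 5 is 5 — never all 6.
So no plan with fewer than 7 crossings exists, and this one achieves 7:
1. Porter goes to the warehouse floor with crate M1 and crate R3.  [the loading dock: crate K2, crate K6, crate M2, crate R1 | the warehouse floor: crate M1, crate R3]
2. Porter goes back to the loading dock alone.  [the loading dock: crate K2, crate K6, crate M2, crate R1 | the warehouse floor: crate M1, crate R3]
3. Porter goes to the warehouse floor with crate M2 and crate R1.  [the loading dock: crate K2, crate K6 | the warehouse floor: crate M1, crate M2, crate R1, crate R3]
4. Porter goes back to the loading dock with crate M1 and crate R3.  [the loading dock: crate K2, crate K6, crate M1, crate R3 | the warehouse floor: crate M2, crate R1]
5. Porter goes to the warehouse floor with crate K2 and crate K6.  [the loading dock: crate M1, crate R3 | the warehouse floor: crate K2, crate K6, crate M2, crate R1]
6. Porter goes back to the loading dock alone.  [the loading dock: crate M1, crate R3 | the warehouse floor: crate K2, crate K6, crate M2, crate R1]
7. Porter goes to the warehouse floor with crate M1 and crate R3.  [the loading dock: — | the warehouse floor: crate K2, crate K6, crate M1, crate M2, crate R1, crate R3]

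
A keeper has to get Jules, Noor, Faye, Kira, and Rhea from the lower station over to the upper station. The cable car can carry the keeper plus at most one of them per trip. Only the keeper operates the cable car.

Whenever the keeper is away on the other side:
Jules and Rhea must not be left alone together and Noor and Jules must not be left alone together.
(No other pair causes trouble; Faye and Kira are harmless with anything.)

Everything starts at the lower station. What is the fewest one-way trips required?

11

Counting alone: the keeper can take at most 1 across per trip to the upper station, so moving all 5 needs at least 5 loaded trips out, with a return between consecutive ones — at least 9 crossings.
The safety rule pushes this higher. Following every safe sequence of crossings, the most of the 5 that can be at the upper station as the cable car arrives there on crossing 9 is 4 — never all 5.
So no plan with fewer than 11 crossings exists, and this one achieves 11:
1. Keeper goes to the upper station with Jules.  [the lower station: Faye, Kira, Noor, Rhea | the upper station: Jules]
2. Keeper goes back to the lower station alone.  [the lower station: Faye, Kira, Noor, Rhea | the upper station: Jules]
3. Keeper goes to the upper station with Noor.  [the lower station: Faye, Kira, Rhea | the upper station: Jules, Noor]
4. Keeper goes back to the lower station with Jules.  [the lower station: Faye, Jules, Kira, Rhea | the upper station: Noor]
5. Keeper goes to the upper station with Rhea.  [the lower station: Faye, Jules, Kira | the upper station: Noor, Rhea]
6. Keeper goes back to the lower station alone.  [the lower station: Faye, Jules, Kira | the upper station: Noor, Rhea]
7. Keeper goes to the upper station with Faye.  [the lower station: Jules, Kira | the upper station: Faye, Noor, Rhea]
8. Keeper goes back to the lower station alone.  [the lower station: Jules, Kira | the upper station: Faye, Noor, Rhea]
9. Keeper goes to the upper station with Kira.  [the lower station: Jules | the upper station: Faye, Kira, Noor, Rhea]
10. Keeper goes back to the lower station alone.  [the lower station: Jules | the upper station: Faye, Kira, Noor, Rhea]
11. Keeper goes to the upper station with Jules.  [the lower station: — | the upper station: Faye, Jules, Kira, Noor, Rhea]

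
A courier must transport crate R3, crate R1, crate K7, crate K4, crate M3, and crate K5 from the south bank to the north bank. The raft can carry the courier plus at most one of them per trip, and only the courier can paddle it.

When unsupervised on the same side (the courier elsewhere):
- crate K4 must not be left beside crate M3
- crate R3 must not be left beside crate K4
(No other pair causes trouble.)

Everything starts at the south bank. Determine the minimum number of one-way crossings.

13

Counting alone: the courier can take at most 1 across per trip to the north bank, so moving all 6 needs at least 6 loaded trips out, with a return between consecutive ones — at least 11 crossings.
The safety rule pushes this higher. Following every safe sequence of crossings, the most of the 6 that can be at the north bank as the raft arrives there on crossing 11 is 5 — never all 6.
So no plan with fewer than 13 crossings exists, and this one achieves 13:
1. Courier goes to the north bank with crate K4.  [the south bank: crate K5, crate K7, crate M3, crate R1, crate R3 | the north bank: crate K4]
2. Courier goes back to the south bank alone.  [the south bank: crate K5, crate K7, crate M3, crate R1, crate R3 | the north bank: crate K4]
3. Courier goes to the north bank with crate R3.  [the south bank: crate K5, crate K7, crate M3, crate R1 | the north bank: crate K4, crate R3]
4. Courier goes back to the south bank with crate K4.  [the south bank: crate K4, crate K5, crate K7, crate M3, crate R1 | the north bank: crate R3]
5. Courier goes to the north bank with crate M3.  [the south bank: crate K4, crate K5, crate K7, crate R1 | the north bank: crate M3, crate R3]
6. Courier goes back to the south bank alone.  [the south bank: crate K4, crate K5, crate K7, crate R1 | the north bank: crate M3, crate R3]
7. Courier goes to the north bank with crate R1.  [the south bank: crate K4, crate K5, crate K7 | the north bank: crate M3, crate R1, crate R3]
8. Courier goes back to the south bank alone.  [the south bank: crate K4, crate K5, crate K7 | the north bank: crate M3, crate R1, crate R3]
9. Courier goes to the north bank with crate K7.  [the south bank: crate K4, crate K5 | the north bank: crate K7, crate M3, crate R1, crate R3]
10. Courier goes back to the south bank alone.  [the south bank: crate K4, crate K5 | the north bank: crate K7, crate M3, crate R1, crate R3]
11. Courier goes to the north bank with crate K5.  [the south bank: crate K4 | the north bank: crate K5, crate K7, crate M3, crate R1, crate R3]
12. Courier goes back to the south bank alone.  [the south bank: crate K4 | the north bank: crate K5, crate K7, crate M3, crate R1, crate R3]
13. Courier goes to the north bank with crate K4.  [the south bank: — | the north bank: crate K4, crate K5, crate K7, crate M3, crate R1, crate R3]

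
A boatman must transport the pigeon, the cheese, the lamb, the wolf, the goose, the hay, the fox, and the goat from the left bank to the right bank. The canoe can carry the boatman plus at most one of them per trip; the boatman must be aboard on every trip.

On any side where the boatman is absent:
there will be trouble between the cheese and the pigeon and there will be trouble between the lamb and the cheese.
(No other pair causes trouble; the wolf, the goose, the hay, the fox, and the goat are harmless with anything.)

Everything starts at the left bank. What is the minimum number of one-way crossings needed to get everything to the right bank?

Counting alone: the boatman can take at most 1 across per trip to the right bank, so moving all 8 needs at least 8 loaded trips out, with a return between consecutive ones — at least 15 crossings.
The safety rule pushes this higher. Following every safe sequence of crossings, the most of the 8 that can be at the right bank as the canoe arrives there on crossing 15 is 7 — never all 8.
So no plan with fewer than 17 crossings exists, and this one achieves 17:
1. Boatman goes to the right bank with the cheese.
2. Boatman goes back to the left bank alone.
3. Boatman goes to the right bank with the pigeon.
4. Boatman goes back to the left bank with the cheese.
5. Boatman goes to the right bank with the lamb.
6. Boatman goes back to the left bank alone.
7. Boatman goes to the right bank with the wolf.
8. Boatman goes back to the left bank alone.
9. Boatman goes to the right bank with the goose.
10. Boatman goes back to the left bank alone.
11. Boatman goes to the right bank with the hay.
12. Boatman goes back to the left bank alone.
13. Boatman goes to the right bank with the fox.
14. Boatman goes back to the left bank alone.
15. Boatman goes to the right bank with the goat.
16. Boatman goes back to the left bank alone.
17. Boatman goes to the right bank with the cheese.

17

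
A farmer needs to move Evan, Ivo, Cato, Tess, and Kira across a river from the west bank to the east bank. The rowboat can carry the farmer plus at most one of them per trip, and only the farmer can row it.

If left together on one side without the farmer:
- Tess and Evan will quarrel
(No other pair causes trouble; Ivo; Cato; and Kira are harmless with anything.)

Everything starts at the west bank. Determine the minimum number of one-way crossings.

9

Counting alone: the farmer can take at most 1 across per trip to the east bank, so moving all 5 needs at least 5 loaded trips out, with a return between consecutive ones — at least 9 crossings.
The plan below uses exactly 9 crossings, so it is optimal:
1. Farmer goes to the east bank with Evan.
2. Farmer goes back to the west bank alone.
3. Farmer goes to the east bank with Ivo.
4. Farmer goes back to the west bank alone.
5. Farmer goes to the east bank with Cato.
6. Farmer goes back to the west bank alone.
7. Farmer goes to the east bank with Kira.
8. Farmer goes back to the west bank alone.
9. Farmer goes to the east bank with Tess.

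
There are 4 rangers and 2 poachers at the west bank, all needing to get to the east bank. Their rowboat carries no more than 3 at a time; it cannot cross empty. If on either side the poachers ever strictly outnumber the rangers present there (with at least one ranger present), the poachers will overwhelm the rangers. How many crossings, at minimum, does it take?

Counting alone: each trip to the east bank takes at most 3 across and each return brings at least 1 back, so after t trips out (and t−1 returns) at most 3t − (t−1) of the 6 are across; that first reaches 6 at t = 3, so at least 5 crossings are needed.
The plan below uses exactly 5 crossings, so it is optimal:
1. 2 poachers → the east bank.  (the west bank: 4R 0P; the east bank: 0R 2P)
2. 1 poacher ← the west bank.  (the west bank: 4R 1P; the east bank: 0R 1P)
3. 2 rangers and 1 poacher → the east bank.  (the west bank: 2R 0P; the east bank: 2R 2P)
4. 1 poacher ← the west bank.  (the west bank: 2R 1P; the east bank: 2R 1P)
5. 2 rangers and 1 poacher → the east bank.  (the west bank: 0R 0P; the east bank: 4R 2P)

5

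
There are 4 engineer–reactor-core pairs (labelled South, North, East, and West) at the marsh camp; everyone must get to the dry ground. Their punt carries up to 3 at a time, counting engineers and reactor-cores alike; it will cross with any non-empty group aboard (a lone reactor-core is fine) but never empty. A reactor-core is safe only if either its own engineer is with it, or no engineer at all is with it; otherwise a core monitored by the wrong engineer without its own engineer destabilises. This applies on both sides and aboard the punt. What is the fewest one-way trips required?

9

Counting alone: each trip to the dry ground takes at most 3 across and each return brings at least 1 back, so after t trips out (and t−1 returns) at most 3t − (t−1) of the 8 are across; that first reaches 8 at t = 4, so at least 7 crossings are needed.
The safety rule pushes this higher. Following every safe sequence of crossings, the most of the 8 that can be at the dry ground as the punt arrives there on crossing 7 is 7 — never all 8.
So no plan with fewer than 9 crossings exists, and this one achieves 9:
1. engineer South and reactor-core South cross → the dry ground.
2. engineer South crosses ← the marsh camp.
3. engineer North, engineer South, and reactor-core North cross → the dry ground.
4. engineer South and reactor-core South cross ← the marsh camp.
5. engineer East, engineer South, and engineer West cross → the dry ground.
6. reactor-core North crosses ← the marsh camp.
7. reactor-core North and reactor-core South cross → the dry ground.
8. reactor-core South crosses ← the marsh camp.
9. reactor-core East, reactor-core South, and reactor-core West cross → the dry ground.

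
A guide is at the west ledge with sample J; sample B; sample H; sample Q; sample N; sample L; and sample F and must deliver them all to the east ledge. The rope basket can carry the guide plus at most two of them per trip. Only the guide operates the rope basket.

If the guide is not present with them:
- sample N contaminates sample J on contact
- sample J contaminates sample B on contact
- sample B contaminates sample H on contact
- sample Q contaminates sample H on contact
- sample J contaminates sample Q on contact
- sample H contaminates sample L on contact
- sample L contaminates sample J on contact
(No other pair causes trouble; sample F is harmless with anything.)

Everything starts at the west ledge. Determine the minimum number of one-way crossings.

Counting alone: the guide can take at most 2 across per trip to the east ledge, so moving all 7 needs at least 4 loaded trips out, with a return between consecutive ones — at least 7 crossings.
The safety rule pushes this higher. Following every safe sequence of crossings, the most of the 7 that can be at the east ledge as the rope basket arrives there on crossing 7 is 6 — never all 7.
So no plan with fewer than 9 crossings exists, and this one achieves 9:
1. Guide goes to the east ledge with sample H and sample J.
2. Guide goes back to the west ledge alone.
3. Guide goes to the east ledge with sample F.
4. Guide goes back to the west ledge alone.
5. Guide goes to the east ledge with sample B and sample Q.
6. Guide goes back to the west ledge with sample H and sample J.
7. Guide goes to the east ledge with sample L and sample N.
8. Guide goes back to the west ledge alone.
9. Guide goes to the east ledge with sample H and sample J.

9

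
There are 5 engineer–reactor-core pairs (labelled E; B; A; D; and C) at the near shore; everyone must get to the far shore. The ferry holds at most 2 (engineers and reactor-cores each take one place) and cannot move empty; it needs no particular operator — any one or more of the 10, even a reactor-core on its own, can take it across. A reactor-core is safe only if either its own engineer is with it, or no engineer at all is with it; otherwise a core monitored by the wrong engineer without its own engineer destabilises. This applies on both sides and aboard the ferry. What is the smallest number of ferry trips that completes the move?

Following every safe sequence of crossings from the start, the most of the 10 that can be at the far shore as the ferry arrives there on crossings 1, 3, 5, 7 is 2, 3, 4, 5 respectively; the best ever achieved is 5 of 10.
From crossing 9 on, no configuration arises that was not already reachable earlier: only 82 distinct safe configurations (who is on which side, and where the ferry is) can ever be reached, none of them has everyone across, and every continuation just revisits them. So no valid plan exists.

impossible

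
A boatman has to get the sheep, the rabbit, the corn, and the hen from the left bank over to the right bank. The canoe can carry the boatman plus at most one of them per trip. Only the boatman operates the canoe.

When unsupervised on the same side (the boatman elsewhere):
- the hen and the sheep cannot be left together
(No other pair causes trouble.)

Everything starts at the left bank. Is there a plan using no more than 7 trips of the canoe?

Yes

Yes — this plan uses 7 crossings (≤ 7):
1. Boatman goes to the right bank with the sheep.
2. Boatman goes back to the left bank alone.
3. Boatman goes to the right bank with the rabbit.
4. Boatman goes back to the left bank alone.
5. Boatman goes to the right bank with the corn.
6. Boatman goes back to the left bank alone.
7. Boatman goes to the right bank with the hen.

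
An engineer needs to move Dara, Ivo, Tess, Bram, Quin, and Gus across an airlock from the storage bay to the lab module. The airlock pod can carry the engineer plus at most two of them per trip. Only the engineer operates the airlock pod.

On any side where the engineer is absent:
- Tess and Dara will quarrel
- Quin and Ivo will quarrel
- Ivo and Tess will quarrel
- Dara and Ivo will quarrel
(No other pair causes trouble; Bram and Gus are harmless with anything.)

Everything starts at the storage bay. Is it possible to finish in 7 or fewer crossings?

No

Counting alone: the engineer can take at most 2 across per trip to the lab module, so moving all 6 needs at least 3 loaded trips out, with a return between consecutive ones — at least 5 crossings.
The safety rule pushes this higher. Following every safe sequence of crossings, the most of the 6 that can be at the lab module as the airlock pod arrives there on crossings 5, 7 is 4, 5 respectively — never all 6.
So the move cannot be finished within 7 crossings. (The shortest complete plan takes 9:)
1. Engineer goes to the lab module with Dara and Ivo.
2. Engineer goes back to the storage bay with Dara.
3. Engineer goes to the lab module with Bram and Dara.
4. Engineer goes back to the storage bay with Dara.
5. Engineer goes to the lab module with Dara and Quin.
6. Engineer goes back to the storage bay with Ivo.
7. Engineer goes to the lab module with Gus and Ivo.
8. Engineer goes back to the storage bay with Ivo.
9. Engineer goes to the lab module with Ivo and Tess.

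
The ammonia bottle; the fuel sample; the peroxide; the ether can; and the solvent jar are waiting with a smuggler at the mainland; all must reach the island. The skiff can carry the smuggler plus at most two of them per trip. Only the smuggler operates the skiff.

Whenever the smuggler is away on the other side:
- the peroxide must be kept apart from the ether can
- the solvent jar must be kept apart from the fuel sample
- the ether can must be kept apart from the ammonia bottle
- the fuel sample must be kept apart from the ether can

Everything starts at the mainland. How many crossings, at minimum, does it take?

Counting alone: the smuggler can take at most 2 across per trip to the island, so moving all 5 needs at least 3 loaded trips out, with a return between consecutive ones — at least 5 crossings.
The plan below uses exactly 5 crossings, so it is optimal:
1. Smuggler goes to the island with the ether can and the fuel sample.
2. Smuggler goes back to the mainland with the ether can.
3. Smuggler goes to the island with the ammonia bottle and the peroxide.
4. Smuggler goes back to the mainland alone.
5. Smuggler goes to the island with the ether can and the solvent jar.

5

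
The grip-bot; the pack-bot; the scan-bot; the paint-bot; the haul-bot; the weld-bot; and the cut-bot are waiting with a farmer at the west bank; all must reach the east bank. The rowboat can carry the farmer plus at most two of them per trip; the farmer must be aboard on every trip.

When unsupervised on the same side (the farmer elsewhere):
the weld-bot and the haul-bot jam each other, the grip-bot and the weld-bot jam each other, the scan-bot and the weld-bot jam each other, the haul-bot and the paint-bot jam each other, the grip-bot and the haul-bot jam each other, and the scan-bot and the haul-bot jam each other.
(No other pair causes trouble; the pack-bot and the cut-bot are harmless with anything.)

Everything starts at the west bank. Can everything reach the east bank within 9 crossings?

Counting alone: the farmer can take at most 2 across per trip to the east bank, so moving all 7 needs at least 4 loaded trips out, with a return between consecutive ones — at least 7 crossings.
The safety rule pushes this higher. Following every safe sequence of crossings, the most of the 7 that can be at the east bank as the rowboat arrives there on crossings 7, 9 is 5, 6 respectively — never all 7.
So the move cannot be finished within 9 crossings. (The shortest complete plan takes 11:)
1. Farmer goes to the east bank with the haul-bot and the weld-bot.  [the west bank: the cut-bot, the grip-bot, the pack-bot, the paint-bot, the scan-bot | the east bank: the haul-bot, the weld-bot]
2. Farmer goes back to the west bank with the haul-bot.  [the west bank: the cut-bot, the grip-bot, the haul-bot, the pack-bot, the paint-bot, the scan-bot | the east bank: the weld-bot]
3. Farmer goes to the east bank with the haul-bot and the pack-bot.  [the west bank: the cut-bot, the grip-bot, the paint-bot, the scan-bot | the east bank: the haul-bot, the pack-bot, the weld-bot]
4. Farmer goes back to the west bank with the haul-bot.  [the west bank: the cut-bot, the grip-bot, the haul-bot, the paint-bot, the scan-bot | the east bank: the pack-bot, the weld-bot]
5. Farmer goes to the east bank with the haul-bot and the paint-bot.  [the west bank: the cut-bot, the grip-bot, the scan-bot | the east bank: the haul-bot, the pack-bot, the paint-bot, the weld-bot]
6. Farmer goes back to the west bank with the haul-bot.  [the west bank: the cut-bot, the grip-bot, the haul-bot, the scan-bot | the east bank: the pack-bot, the paint-bot, the weld-bot]
7. Farmer goes to the east bank with the grip-bot and the scan-bot.  [the west bank: the cut-bot, the haul-bot | the east bank: the grip-bot, the pack-bot, the paint-bot, the scan-bot, the weld-bot]
8. Farmer goes back to the west bank with the weld-bot.  [the west bank: the cut-bot, the haul-bot, the weld-bot | the east bank: the grip-bot, the pack-bot, the paint-bot, the scan-bot]
9. Farmer goes to the east bank with the cut-bot and the haul-bot.  [the west bank: the weld-bot | the east bank: the cut-bot, the grip-bot, the haul-bot, the pack-bot, the paint-bot, the scan-bot]
10. Farmer goes back to the west bank with the haul-bot.  [the west bank: the haul-bot, the weld-bot | the east bank: the cut-bot, the grip-bot, the pack-bot, the paint-bot, the scan-bot]
11. Farmer goes to the east bank with the haul-bot and the weld-bot.  [the west bank: — | the east bank: the cut-bot, the grip-bot, the haul-bot, the pack-bot, the paint-bot, the scan-bot, the weld-bot]

No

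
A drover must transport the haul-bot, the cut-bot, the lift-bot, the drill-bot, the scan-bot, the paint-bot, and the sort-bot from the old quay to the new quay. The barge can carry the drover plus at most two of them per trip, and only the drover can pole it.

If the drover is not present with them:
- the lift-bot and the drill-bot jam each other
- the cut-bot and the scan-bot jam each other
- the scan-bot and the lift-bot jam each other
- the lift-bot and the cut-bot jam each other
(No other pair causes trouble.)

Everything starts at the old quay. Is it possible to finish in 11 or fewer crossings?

Yes — this plan uses 11 crossings (≤ 11):
1. Drover goes to the new quay with the cut-bot and the lift-bot.  [the old quay: the drill-bot, the haul-bot, the paint-bot, the scan-bot, the sort-bot | the new quay: the cut-bot, the lift-bot]
2. Drover goes back to the old quay with the cut-bot.  [the old quay: the cut-bot, the drill-bot, the haul-bot, the paint-bot, the scan-bot, the sort-bot | the new quay: the lift-bot]
3. Drover goes to the new quay with the cut-bot and the haul-bot.  [the old quay: the drill-bot, the paint-bot, the scan-bot, the sort-bot | the new quay: the cut-bot, the haul-bot, the lift-bot]
4. Drover goes back to the old quay with the cut-bot.  [the old quay: the cut-bot, the drill-bot, the paint-bot, the scan-bot, the sort-bot | the new quay: the haul-bot, the lift-bot]
5. Drover goes to the new quay with the cut-bot and the drill-bot.  [the old quay: the paint-bot, the scan-bot, the sort-bot | the new quay: the cut-bot, the drill-bot, the haul-bot, the lift-bot]
6. Drover goes back to the old quay with the lift-bot.  [the old quay: the lift-bot, the paint-bot, the scan-bot, the sort-bot | the new quay: the cut-bot, the drill-bot, the haul-bot]
7. Drover goes to the new quay with the lift-bot and the paint-bot.  [the old quay: the scan-bot, the sort-bot | the new quay: the cut-bot, the drill-bot, the haul-bot, the lift-bot, the paint-bot]
8. Drover goes back to the old quay with the lift-bot.  [the old quay: the lift-bot, the scan-bot, the sort-bot | the new quay: the cut-bot, the drill-bot, the haul-bot, the paint-bot]
9. Drover goes to the new quay with the lift-bot and the sort-bot.  [the old quay: the scan-bot | the new quay: the cut-bot, the drill-bot, the haul-bot, the lift-bot, the paint-bot, the sort-bot]
10. Drover goes back to the old quay with the lift-bot.  [the old quay: the lift-bot, the scan-bot | the new quay: the cut-bot, the drill-bot, the haul-bot, the paint-bot, the sort-bot]
11. Drover goes to the new quay with the lift-bot and the scan-bot.  [the old quay: — | the new quay: the cut-bot, the drill-bot, the haul-bot, the lift-bot, the paint-bot, the scan-bot, the sort-bot]

Yes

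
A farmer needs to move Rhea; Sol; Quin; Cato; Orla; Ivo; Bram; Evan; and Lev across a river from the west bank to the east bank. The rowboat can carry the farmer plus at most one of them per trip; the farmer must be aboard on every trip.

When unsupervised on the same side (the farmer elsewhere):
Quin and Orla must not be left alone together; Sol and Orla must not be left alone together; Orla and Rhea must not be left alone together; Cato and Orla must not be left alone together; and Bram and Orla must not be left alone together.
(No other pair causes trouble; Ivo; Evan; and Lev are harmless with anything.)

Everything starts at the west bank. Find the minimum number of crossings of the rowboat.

impossible

Following every safe sequence of crossings from the start, the most of the 9 that can be at the east bank as the rowboat arrives there on crossings 1, 3, 5, 7, 9 is 1, 2, 3, 4, 5 respectively; the best ever achieved is 5 of 9.
From crossing 11 on, no configuration arises that was not already reachable earlier: only 104 distinct safe configurations (who is on which side, and where the rowboat is) can ever be reached, none of them has everyone across, and every continuation just revisits them. So no valid plan exists.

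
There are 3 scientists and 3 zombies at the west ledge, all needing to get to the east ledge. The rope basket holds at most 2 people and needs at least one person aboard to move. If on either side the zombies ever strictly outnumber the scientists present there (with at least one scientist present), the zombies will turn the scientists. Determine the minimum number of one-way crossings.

Counting alone: each trip to the east ledge takes at most 2 across and each return brings at least 1 back, so after t trips out (and t−1 returns) at most 2t − (t−1) of the 6 are across; that first reaches 6 at t = 5, so at least 9 crossings are needed.
The safety rule pushes this higher. Following every safe sequence of crossings, the most of the 6 that can be at the east ledge as the rope basket arrives there on crossing 9 is 5 — never all 6.
So no plan with fewer than 11 crossings exists, and this one achieves 11:
1. 2 zombies → the east ledge.  (the west ledge: 3S 1Z; the east ledge: 0S 2Z)
2. 1 zombie ← the west ledge.  (the west ledge: 3S 2Z; the east ledge: 0S 1Z)
3. 2 zombies → the east ledge.  (the west ledge: 3S 0Z; the east ledge: 0S 3Z)
4. 1 zombie ← the west ledge.  (the west ledge: 3S 1Z; the east ledge: 0S 2Z)
5. 2 scientists → the east ledge.  (the west ledge: 1S 1Z; the east ledge: 2S 2Z)
6. 1 scientist and 1 zombie ← the west ledge.  (the west ledge: 2S 2Z; the east ledge: 1S 1Z)
7. 2 scientists → the east ledge.  (the west ledge: 0S 2Z; the east ledge: 3S 1Z)
8. 1 zombie ← the west ledge.  (the west ledge: 0S 3Z; the east ledge: 3S 0Z)
9. 2 zombies → the east ledge.  (the west ledge: 0S 1Z; the east ledge: 3S 2Z)
10. 1 zombie ← the west ledge.  (the west ledge: 0S 2Z; the east ledge: 3S 1Z)
11. 2 zombies → the east ledge.  (the west ledge: 0S 0Z; the east ledge: 3S 3Z)

11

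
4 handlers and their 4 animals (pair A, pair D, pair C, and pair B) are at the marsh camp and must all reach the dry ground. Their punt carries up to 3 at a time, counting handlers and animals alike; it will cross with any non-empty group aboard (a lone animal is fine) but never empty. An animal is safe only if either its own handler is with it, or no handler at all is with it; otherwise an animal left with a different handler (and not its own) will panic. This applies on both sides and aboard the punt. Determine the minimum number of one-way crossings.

9

Counting alone: each trip to the dry ground takes at most 3 across and each return brings at least 1 back, so after t trips out (and t−1 returns) at most 3t − (t−1) of the 8 are across; that first reaches 8 at t = 4, so at least 7 crossings are needed.
The safety rule pushes this higher. Following every safe sequence of crossings, the most of the 8 that can be at the dry ground as the punt arrives there on crossing 7 is 7 — never all 8.
So no plan with fewer than 9 crossings exists, and this one achieves 9:
1. animal A and handler A cross → the dry ground.
2. handler A crosses ← the marsh camp.
3. animal D, handler A, and handler D cross → the dry ground.
4. animal A and handler A cross ← the marsh camp.
5. handler A, handler B, and handler C cross → the dry ground.
6. animal D crosses ← the marsh camp.
7. animal A and animal D cross → the dry ground.
8. animal A crosses ← the marsh camp.
9. animal A, animal B, and animal C cross → the dry ground.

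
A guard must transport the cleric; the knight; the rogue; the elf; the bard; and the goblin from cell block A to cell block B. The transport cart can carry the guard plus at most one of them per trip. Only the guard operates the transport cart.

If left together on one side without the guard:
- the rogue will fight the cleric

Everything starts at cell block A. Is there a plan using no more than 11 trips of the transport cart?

Yes

Yes — this plan uses 11 crossings (≤ 11):
1. Guard goes to cell block B with the cleric.  [cell block A: the bard, the elf, the goblin, the knight, the rogue | cell block B: the cleric]
2. Guard goes back to cell block A alone.  [cell block A: the bard, the elf, the goblin, the knight, the rogue | cell block B: the cleric]
3. Guard goes to cell block B with the knight.  [cell block A: the bard, the elf, the goblin, the rogue | cell block B: the cleric, the knight]
4. Guard goes back to cell block A alone.  [cell block A: the bard, the elf, the goblin, the rogue | cell block B: the cleric, the knight]
5. Guard goes to cell block B with the elf.  [cell block A: the bard, the goblin, the rogue | cell block B: the cleric, the elf, the knight]
6. Guard goes back to cell block A alone.  [cell block A: the bard, the goblin, the rogue | cell block B: the cleric, the elf, the knight]
7. Guard goes to cell block B with the bard.  [cell block A: the goblin, the rogue | cell block B: the bard, the cleric, the elf, the knight]
8. Guard goes back to cell block A alone.  [cell block A: the goblin, the rogue | cell block B: the bard, the cleric, the elf, the knight]
9. Guard goes to cell block B with the goblin.  [cell block A: the rogue | cell block B: the bard, the cleric, the elf, the goblin, the knight]
10. Guard goes back to cell block A alone.  [cell block A: the rogue | cell block B: the bard, the cleric, the elf, the goblin, the knight]
11. Guard goes to cell block B with the rogue.  [cell block A: — | cell block B: the bard, the cleric, the elf, the goblin, the knight, the rogue]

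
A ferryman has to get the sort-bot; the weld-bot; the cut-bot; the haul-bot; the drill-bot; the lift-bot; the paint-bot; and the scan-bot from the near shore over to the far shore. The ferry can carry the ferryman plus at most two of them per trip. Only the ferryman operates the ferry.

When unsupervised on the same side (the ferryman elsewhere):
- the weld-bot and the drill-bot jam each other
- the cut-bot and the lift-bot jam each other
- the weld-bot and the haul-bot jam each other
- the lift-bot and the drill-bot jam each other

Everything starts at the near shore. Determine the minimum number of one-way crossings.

Counting alone: the ferryman can take at most 2 across per trip to the far shore, so moving all 8 needs at least 4 loaded trips out, with a return between consecutive ones — at least 7 crossings.
The safety rule pushes this higher. Following every safe sequence of crossings, the most of the 8 that can be at the far shore as the ferry arrives there on crossing 7 is 7 — never all 8.
So no plan with fewer than 9 crossings exists, and this one achieves 9:
1. Ferryman goes to the far shore with the lift-bot and the weld-bot.  [the near shore: the cut-bot, the drill-bot, the haul-bot, the paint-bot, the scan-bot, the sort-bot | the far shore: the lift-bot, the weld-bot]
2. Ferryman goes back to the near shore alone.  [the near shore: the cut-bot, the drill-bot, the haul-bot, the paint-bot, the scan-bot, the sort-bot | the far shore: the lift-bot, the weld-bot]
3. Ferryman goes to the far shore with the cut-bot and the sort-bot.  [the near shore: the drill-bot, the haul-bot, the paint-bot, the scan-bot | the far shore: the cut-bot, the lift-bot, the sort-bot, the weld-bot]
4. Ferryman goes back to the near shore with the lift-bot.  [the near shore: the drill-bot, the haul-bot, the lift-bot, the paint-bot, the scan-bot | the far shore: the cut-bot, the sort-bot, the weld-bot]
5. Ferryman goes to the far shore with the drill-bot and the haul-bot.  [the near shore: the lift-bot, the paint-bot, the scan-bot | the far shore: the cut-bot, the drill-bot, the haul-bot, the sort-bot, the weld-bot]
6. Ferryman goes back to the near shore with the weld-bot.  [the near shore: the lift-bot, the paint-bot, the scan-bot, the weld-bot | the far shore: the cut-bot, the drill-bot, the haul-bot, the sort-bot]
7. Ferryman goes to the far shore with the paint-bot and the scan-bot.  [the near shore: the lift-bot, the weld-bot | the far shore: the cut-bot, the drill-bot, the haul-bot, the paint-bot, the scan-bot, the sort-bot]
8. Ferryman goes back to the near shore alone.  [the near shore: the lift-bot, the weld-bot | the far shore: the cut-bot, the drill-bot, the haul-bot, the paint-bot, the scan-bot, the sort-bot]
9. Ferryman goes to the far shore with the lift-bot and the weld-bot.  [the near shore: — | the far shore: the cut-bot, the drill-bot, the haul-bot, the lift-bot, the paint-bot, the scan-bot, the sort-bot, the weld-bot]

9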